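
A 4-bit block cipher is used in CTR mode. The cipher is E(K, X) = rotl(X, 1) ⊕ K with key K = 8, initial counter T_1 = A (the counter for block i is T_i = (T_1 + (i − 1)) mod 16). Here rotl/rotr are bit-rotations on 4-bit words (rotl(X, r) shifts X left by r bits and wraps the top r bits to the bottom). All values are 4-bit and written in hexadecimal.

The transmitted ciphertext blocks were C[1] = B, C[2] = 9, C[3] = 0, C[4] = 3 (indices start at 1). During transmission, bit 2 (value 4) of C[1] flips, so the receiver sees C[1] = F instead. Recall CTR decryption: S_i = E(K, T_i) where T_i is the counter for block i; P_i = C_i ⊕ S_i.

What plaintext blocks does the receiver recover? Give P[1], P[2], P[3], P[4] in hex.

Only C[1] changed, to F. In CTR, a change in C_i flips the same bit in P_i only; the keystream is unaffected. Decrypting the received ciphertext:
P[1]: T = A, S = E(K, T) = D; F ⊕ D = 2.
P[2]: T = B, S = E(K, T) = F; 9 ⊕ F = 6.
P[3]: T = C, S = E(K, T) = 1; 0 ⊕ 1 = 1.
P[4]: T = D, S = E(K, T) = 3; 3 ⊕ 3 = 0.
Blocks that differ from the original plaintext: P[1].

P[1] = 2, P[2] = 6, P[3] = 1, P[4] = 0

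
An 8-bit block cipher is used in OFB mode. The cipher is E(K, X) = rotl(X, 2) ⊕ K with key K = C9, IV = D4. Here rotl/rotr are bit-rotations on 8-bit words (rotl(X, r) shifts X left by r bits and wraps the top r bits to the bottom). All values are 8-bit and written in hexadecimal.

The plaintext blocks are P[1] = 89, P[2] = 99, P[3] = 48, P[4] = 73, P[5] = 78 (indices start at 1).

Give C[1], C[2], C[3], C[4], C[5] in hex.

C[1] = 13, C[2] = 3A, C[3] = 0F, C[4] = A7, C[5] = E2

OFB encryption: S_i = E(K, S_{i−1}) with S_{0} = IV; C_i = P_i ⊕ S_i.
C[1]: S = E(K, D4) = 9A; 89 ⊕ 9A = 13.
C[2]: S = E(K, 9A) = A3; 99 ⊕ A3 = 3A.
C[3]: S = E(K, A3) = 47; 48 ⊕ 47 = 0F.
C[4]: S = E(K, 47) = D4; 73 ⊕ D4 = A7.
C[5]: S = E(K, D4) = 9A; 78 ⊕ 9A = E2.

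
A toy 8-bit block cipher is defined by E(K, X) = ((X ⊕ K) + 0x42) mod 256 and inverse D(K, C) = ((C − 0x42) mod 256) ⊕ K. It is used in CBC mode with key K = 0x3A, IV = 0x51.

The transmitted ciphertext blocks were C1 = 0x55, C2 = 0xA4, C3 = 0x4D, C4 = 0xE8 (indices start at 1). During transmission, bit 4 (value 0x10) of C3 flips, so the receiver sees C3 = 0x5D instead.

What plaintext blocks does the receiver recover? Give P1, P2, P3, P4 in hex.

P1 = 0x78, P2 = 0x0D, P3 = 0x85, P4 = 0xC1

CBC decryption: P_i = D(K, C_i) ⊕ C_{i−1}, with C_{0} = IV.
Only C3 changed, to 0x5D. In CBC, a change in C_i garbles P_i and flips the same bit in P_{i+1}. Decrypting the received ciphertext:
P1: D(K, 0x55) = 0x29; 0x29 ⊕ 0x51 = 0x78.
P2: D(K, 0xA4) = 0x58; 0x58 ⊕ 0x55 = 0x0D.
P3: D(K, 0x5D) = 0x21; 0x21 ⊕ 0xA4 = 0x85.
P4: D(K, 0xE8) = 0x9C; 0x9C ⊕ 0x5D = 0xC1.
Blocks that differ from the original plaintext: P3, P4.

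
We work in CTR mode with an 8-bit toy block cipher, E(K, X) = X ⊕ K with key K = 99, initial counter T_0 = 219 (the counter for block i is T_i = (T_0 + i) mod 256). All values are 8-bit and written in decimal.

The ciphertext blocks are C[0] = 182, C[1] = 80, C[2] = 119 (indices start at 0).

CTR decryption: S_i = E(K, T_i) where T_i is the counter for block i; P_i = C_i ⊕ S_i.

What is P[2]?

P[2] = 201

P[2]: T = 221, S = E(K, T) = 190; 119 ⊕ 190 = 201.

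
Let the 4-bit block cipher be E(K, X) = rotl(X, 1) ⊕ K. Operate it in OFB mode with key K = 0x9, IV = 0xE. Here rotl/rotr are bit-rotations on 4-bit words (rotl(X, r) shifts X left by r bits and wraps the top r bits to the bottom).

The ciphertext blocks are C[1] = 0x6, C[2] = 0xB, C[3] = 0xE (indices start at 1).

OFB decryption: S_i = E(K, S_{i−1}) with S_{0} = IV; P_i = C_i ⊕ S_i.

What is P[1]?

P[1]: S = E(K, 0xE) = 0x4; 0x6 ⊕ 0x4 = 0x2.

P[1] = 0x2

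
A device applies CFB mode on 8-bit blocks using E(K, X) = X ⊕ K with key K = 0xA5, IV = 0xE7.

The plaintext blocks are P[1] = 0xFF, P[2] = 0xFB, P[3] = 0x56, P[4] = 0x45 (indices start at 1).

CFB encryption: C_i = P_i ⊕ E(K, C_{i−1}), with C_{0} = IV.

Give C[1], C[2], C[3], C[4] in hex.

C[1]: E(K, 0xE7) = 0x42; 0xFF ⊕ 0x42 = 0xBD.
C[2]: E(K, 0xBD) = 0x18; 0xFB ⊕ 0x18 = 0xE3.
C[3]: E(K, 0xE3) = 0x46; 0x56 ⊕ 0x46 = 0x10.
C[4]: E(K, 0x10) = 0xB5; 0x45 ⊕ 0xB5 = 0xF0.

C[1] = 0xBD, C[2] = 0xE3, C[3] = 0x10, C[4] = 0xF0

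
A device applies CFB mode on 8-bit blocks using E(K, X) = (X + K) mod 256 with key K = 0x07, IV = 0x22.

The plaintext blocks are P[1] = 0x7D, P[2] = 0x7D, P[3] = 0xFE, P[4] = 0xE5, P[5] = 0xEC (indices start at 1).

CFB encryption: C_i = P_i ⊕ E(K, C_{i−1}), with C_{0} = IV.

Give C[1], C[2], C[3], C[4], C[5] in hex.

C[1]: E(K, 0x22) = 0x29; 0x7D ⊕ 0x29 = 0x54.
C[2]: E(K, 0x54) = 0x5B; 0x7D ⊕ 0x5B = 0x26.
C[3]: E(K, 0x26) = 0x2D; 0xFE ⊕ 0x2D = 0xD3.
C[4]: E(K, 0xD3) = 0xDA; 0xE5 ⊕ 0xDA = 0x3F.
C[5]: E(K, 0x3F) = 0x46; 0xEC ⊕ 0x46 = 0xAA.

C[1] = 0x54, C[2] = 0x26, C[3] = 0xD3, C[4] = 0x3F, C[5] = 0xAA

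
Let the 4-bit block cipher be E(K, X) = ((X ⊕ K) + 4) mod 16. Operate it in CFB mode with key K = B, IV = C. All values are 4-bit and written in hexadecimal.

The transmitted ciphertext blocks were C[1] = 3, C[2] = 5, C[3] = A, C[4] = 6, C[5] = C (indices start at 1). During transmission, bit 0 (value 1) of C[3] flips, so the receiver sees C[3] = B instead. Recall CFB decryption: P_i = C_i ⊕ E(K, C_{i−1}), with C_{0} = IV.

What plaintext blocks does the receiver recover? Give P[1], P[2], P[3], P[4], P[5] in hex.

Only C[3] changed, to B. In CFB, a change in C_i flips the same bit in P_i and garbles P_{i+1}. Decrypting the received ciphertext:
P[1]: E(K, C) = B; 3 ⊕ B = 8.
P[2]: E(K, 3) = C; 5 ⊕ C = 9.
P[3]: E(K, 5) = 2; B ⊕ 2 = 9.
P[4]: E(K, B) = 4; 6 ⊕ 4 = 2.
P[5]: E(K, 6) = 1; C ⊕ 1 = D.
Blocks that differ from the original plaintext: P[3], P[4].

P[1] = 8, P[2] = 9, P[3] = 9, P[4] = 2, P[5] = D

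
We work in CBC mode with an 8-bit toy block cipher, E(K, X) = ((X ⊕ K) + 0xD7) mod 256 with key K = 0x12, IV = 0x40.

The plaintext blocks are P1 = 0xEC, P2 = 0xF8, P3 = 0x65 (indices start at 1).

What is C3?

C3 = 0xF8

CBC encryption: C_i = E(K, P_i ⊕ C_{i−1}), with C_{0} = IV.
C1: P1 ⊕ 0x40 = 0xAC; E(K, 0xAC) = 0x95.
C2: P2 ⊕ 0x95 = 0x6D; E(K, 0x6D) = 0x56.
C3: P3 ⊕ 0x56 = 0x33; E(K, 0x33) = 0xF8.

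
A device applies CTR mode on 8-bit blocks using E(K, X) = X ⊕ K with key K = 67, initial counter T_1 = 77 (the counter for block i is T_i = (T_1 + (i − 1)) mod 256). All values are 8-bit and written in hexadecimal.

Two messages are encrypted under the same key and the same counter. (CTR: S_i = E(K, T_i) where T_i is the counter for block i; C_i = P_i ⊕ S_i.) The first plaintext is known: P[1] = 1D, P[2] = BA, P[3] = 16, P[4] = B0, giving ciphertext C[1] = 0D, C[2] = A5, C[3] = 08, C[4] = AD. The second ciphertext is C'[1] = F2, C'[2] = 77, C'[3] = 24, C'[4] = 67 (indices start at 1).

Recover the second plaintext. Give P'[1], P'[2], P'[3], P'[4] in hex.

P'[1] = E2, P'[2] = 68, P'[3] = 3A, P'[4] = 7A

In CTR with a reused counter, both messages share the same keystream S_i, so C_i ⊕ C'_i = P_i ⊕ P'_i and thus P'_i = P_i ⊕ C_i ⊕ C'_i.
P'[1]: 1D ⊕ 0D ⊕ F2 = E2.
P'[2]: BA ⊕ A5 ⊕ 77 = 68.
P'[3]: 16 ⊕ 08 ⊕ 24 = 3A.
P'[4]: B0 ⊕ AD ⊕ 67 = 7A.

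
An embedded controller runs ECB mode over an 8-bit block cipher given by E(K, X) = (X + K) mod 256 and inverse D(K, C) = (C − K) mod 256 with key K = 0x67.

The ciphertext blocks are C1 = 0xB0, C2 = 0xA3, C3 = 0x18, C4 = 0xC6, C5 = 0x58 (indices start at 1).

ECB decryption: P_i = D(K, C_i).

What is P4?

P4 = 0x5F

P4: D(K, 0xC6) = 0x5F.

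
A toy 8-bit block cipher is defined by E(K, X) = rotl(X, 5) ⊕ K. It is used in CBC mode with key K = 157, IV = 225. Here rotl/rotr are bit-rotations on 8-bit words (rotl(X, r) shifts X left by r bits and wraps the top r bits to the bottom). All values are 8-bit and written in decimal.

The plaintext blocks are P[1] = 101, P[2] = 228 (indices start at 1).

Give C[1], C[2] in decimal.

C[1] = 13, C[2] = 160

CBC encryption: C_i = E(K, P_i ⊕ C_{i−1}), with C_{0} = IV.
C[1]: P[1] ⊕ 225 = 132; E(K, 132) = 13.
C[2]: P[2] ⊕ 13 = 233; E(K, 233) = 160.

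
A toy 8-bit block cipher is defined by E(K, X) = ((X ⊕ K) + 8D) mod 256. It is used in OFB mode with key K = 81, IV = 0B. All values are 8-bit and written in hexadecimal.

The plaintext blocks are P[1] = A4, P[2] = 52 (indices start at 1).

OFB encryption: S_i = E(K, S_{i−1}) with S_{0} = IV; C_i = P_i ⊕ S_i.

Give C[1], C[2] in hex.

C[1] = B3, C[2] = 71

C[1]: S = E(K, 0B) = 17; A4 ⊕ 17 = B3.
C[2]: S = E(K, 17) = 23; 52 ⊕ 23 = 71.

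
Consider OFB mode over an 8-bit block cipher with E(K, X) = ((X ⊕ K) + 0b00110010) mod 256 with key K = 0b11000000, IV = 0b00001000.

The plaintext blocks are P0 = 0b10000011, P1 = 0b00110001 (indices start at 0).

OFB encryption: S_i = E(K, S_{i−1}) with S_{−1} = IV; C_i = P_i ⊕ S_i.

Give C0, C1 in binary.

C0: S = E(K, 0b00001000) = 0b11111010; 0b10000011 ⊕ 0b11111010 = 0b01111001.
C1: S = E(K, 0b11111010) = 0b01101100; 0b00110001 ⊕ 0b01101100 = 0b01011101.

C0 = 0b01111001, C1 = 0b01011101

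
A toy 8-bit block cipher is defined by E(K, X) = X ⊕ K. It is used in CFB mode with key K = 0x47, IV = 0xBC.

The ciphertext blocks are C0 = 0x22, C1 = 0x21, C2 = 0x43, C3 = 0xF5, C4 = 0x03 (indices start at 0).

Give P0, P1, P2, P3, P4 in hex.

CFB decryption: P_i = C_i ⊕ E(K, C_{i−1}), with C_{−1} = IV.
P0: E(K, 0xBC) = 0xFB; 0x22 ⊕ 0xFB = 0xD9.
P1: E(K, 0x22) = 0x65; 0x21 ⊕ 0x65 = 0x44.
P2: E(K, 0x21) = 0x66; 0x43 ⊕ 0x66 = 0x25.
P3: E(K, 0x43) = 0x04; 0xF5 ⊕ 0x04 = 0xF1.
P4: E(K, 0xF5) = 0xB2; 0x03 ⊕ 0xB2 = 0xB1.

P0 = 0xD9, P1 = 0x44, P2 = 0x25, P3 = 0xF1, P4 = 0xB1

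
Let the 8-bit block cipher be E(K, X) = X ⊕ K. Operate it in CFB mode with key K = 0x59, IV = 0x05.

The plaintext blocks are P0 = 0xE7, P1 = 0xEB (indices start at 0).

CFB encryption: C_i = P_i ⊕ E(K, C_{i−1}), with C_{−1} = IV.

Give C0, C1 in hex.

C0: E(K, 0x05) = 0x5C; 0xE7 ⊕ 0x5C = 0xBB.
C1: E(K, 0xBB) = 0xE2; 0xEB ⊕ 0xE2 = 0x09.

C0 = 0xBB, C1 = 0x09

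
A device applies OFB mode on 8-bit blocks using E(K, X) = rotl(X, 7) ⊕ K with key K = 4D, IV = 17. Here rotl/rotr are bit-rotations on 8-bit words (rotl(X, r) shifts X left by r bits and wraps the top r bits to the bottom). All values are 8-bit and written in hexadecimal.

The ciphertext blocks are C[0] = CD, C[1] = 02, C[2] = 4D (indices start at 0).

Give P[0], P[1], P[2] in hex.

P[0] = 0B, P[1] = 2C, P[2] = 17

OFB decryption: S_i = E(K, S_{i−1}) with S_{−1} = IV; P_i = C_i ⊕ S_i.
P[0]: S = E(K, 17) = C6; CD ⊕ C6 = 0B.
P[1]: S = E(K, C6) = 2E; 02 ⊕ 2E = 2C.
P[2]: S = E(K, 2E) = 5A; 4D ⊕ 5A = 17.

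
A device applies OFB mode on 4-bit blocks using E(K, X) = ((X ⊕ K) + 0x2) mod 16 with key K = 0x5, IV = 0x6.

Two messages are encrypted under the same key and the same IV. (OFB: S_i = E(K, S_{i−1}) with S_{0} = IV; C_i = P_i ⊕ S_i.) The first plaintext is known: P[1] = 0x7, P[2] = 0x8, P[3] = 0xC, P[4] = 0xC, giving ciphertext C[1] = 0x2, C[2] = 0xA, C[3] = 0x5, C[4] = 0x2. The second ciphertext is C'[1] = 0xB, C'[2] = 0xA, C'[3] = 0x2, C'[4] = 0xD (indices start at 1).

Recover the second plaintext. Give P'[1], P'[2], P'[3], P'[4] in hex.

In OFB with a reused IV, both messages share the same keystream S_i, so C_i ⊕ C'_i = P_i ⊕ P'_i and thus P'_i = P_i ⊕ C_i ⊕ C'_i.
P'[1]: 0x7 ⊕ 0x2 ⊕ 0xB = 0xE.
P'[2]: 0x8 ⊕ 0xA ⊕ 0xA = 0x8.
P'[3]: 0xC ⊕ 0x5 ⊕ 0x2 = 0xB.
P'[4]: 0xC ⊕ 0x2 ⊕ 0xD = 0x3.

P'[1] = 0xE, P'[2] = 0x8, P'[3] = 0xB, P'[4] = 0x3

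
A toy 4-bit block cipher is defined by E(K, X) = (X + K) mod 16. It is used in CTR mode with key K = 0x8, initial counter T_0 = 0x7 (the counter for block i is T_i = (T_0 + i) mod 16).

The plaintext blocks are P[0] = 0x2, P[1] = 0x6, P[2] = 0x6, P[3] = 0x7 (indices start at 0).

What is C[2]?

CTR encryption: S_i = E(K, T_i) where T_i is the counter for block i; C_i = P_i ⊕ S_i.
C[0]: T = 0x7, S = E(K, T) = 0xF; 0x2 ⊕ 0xF = 0xD.
C[1]: T = 0x8, S = E(K, T) = 0x0; 0x6 ⊕ 0x0 = 0x6.
C[2]: T = 0x9, S = E(K, T) = 0x1; 0x6 ⊕ 0x1 = 0x7.

C[2] = 0x7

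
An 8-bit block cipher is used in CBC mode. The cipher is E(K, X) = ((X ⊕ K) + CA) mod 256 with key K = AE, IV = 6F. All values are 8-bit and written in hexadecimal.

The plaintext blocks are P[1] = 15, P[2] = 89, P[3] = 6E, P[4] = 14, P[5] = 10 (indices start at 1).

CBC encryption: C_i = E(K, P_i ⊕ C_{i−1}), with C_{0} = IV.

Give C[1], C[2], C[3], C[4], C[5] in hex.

C[1] = 9E, C[2] = 83, C[3] = 0D, C[4] = 81, C[5] = 09

C[1]: P[1] ⊕ 6F = 7A; E(K, 7A) = 9E.
C[2]: P[2] ⊕ 9E = 17; E(K, 17) = 83.
C[3]: P[3] ⊕ 83 = ED; E(K, ED) = 0D.
C[4]: P[4] ⊕ 0D = 19; E(K, 19) = 81.
C[5]: P[5] ⊕ 81 = 91; E(K, 91) = 09.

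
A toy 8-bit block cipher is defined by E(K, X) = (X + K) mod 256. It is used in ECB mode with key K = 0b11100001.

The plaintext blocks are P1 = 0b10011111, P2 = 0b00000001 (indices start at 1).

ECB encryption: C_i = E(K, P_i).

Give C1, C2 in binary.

C1 = 0b10000000, C2 = 0b11100010

C1: E(K, 0b10011111) = 0b10000000.
C2: E(K, 0b00000001) = 0b11100010.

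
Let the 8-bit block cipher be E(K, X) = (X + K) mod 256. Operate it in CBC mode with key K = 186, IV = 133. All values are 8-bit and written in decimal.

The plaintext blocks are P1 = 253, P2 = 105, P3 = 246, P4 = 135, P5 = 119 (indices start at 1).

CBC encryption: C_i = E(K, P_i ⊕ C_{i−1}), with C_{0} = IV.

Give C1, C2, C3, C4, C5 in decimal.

C1: P1 ⊕ 133 = 120; E(K, 120) = 50.
C2: P2 ⊕ 50 = 91; E(K, 91) = 21.
C3: P3 ⊕ 21 = 227; E(K, 227) = 157.
C4: P4 ⊕ 157 = 26; E(K, 26) = 212.
C5: P5 ⊕ 212 = 163; E(K, 163) = 93.

C1 = 50, C2 = 21, C3 = 157, C4 = 212, C5 = 93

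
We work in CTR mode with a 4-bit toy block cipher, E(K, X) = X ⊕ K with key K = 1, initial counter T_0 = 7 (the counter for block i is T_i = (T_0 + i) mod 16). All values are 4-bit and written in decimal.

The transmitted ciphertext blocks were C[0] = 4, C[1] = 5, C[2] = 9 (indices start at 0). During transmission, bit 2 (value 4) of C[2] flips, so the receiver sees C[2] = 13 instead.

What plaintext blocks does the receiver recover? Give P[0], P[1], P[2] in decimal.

CTR decryption: S_i = E(K, T_i) where T_i is the counter for block i; P_i = C_i ⊕ S_i.
Only C[2] changed, to 13. In CTR, a change in C_i flips the same bit in P_i only; the keystream is unaffected. Decrypting the received ciphertext:
P[0]: T = 7, S = E(K, T) = 6; 4 ⊕ 6 = 2.
P[1]: T = 8, S = E(K, T) = 9; 5 ⊕ 9 = 12.
P[2]: T = 9, S = E(K, T) = 8; 13 ⊕ 8 = 5.
Blocks that differ from the original plaintext: P[2].

P[0] = 2, P[1] = 12, P[2] = 5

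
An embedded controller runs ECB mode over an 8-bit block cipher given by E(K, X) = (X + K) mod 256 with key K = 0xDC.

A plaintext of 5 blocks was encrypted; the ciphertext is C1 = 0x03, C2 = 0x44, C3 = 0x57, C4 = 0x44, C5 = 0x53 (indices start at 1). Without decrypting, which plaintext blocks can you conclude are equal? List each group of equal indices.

P2 = P4

ECB encrypts each block independently with the same key, so equal ciphertext blocks imply equal plaintext blocks.
C2 = C4 = 0x44, so P2 = P4.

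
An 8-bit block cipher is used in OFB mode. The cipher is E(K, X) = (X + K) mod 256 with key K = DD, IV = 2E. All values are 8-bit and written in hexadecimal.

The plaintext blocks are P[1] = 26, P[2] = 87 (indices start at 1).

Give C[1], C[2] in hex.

C[1] = 2D, C[2] = 6F

OFB encryption: S_i = E(K, S_{i−1}) with S_{0} = IV; C_i = P_i ⊕ S_i.
C[1]: S = E(K, 2E) = 0B; 26 ⊕ 0B = 2D.
C[2]: S = E(K, 0B) = E8; 87 ⊕ E8 = 6F.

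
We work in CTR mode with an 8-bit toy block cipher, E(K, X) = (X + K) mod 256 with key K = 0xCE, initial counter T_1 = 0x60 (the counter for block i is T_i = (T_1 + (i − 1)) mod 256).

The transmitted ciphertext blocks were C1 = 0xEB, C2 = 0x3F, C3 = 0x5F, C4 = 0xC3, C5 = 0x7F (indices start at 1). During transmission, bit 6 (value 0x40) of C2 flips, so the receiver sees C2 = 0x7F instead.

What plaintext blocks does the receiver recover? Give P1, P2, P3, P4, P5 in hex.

CTR decryption: S_i = E(K, T_i) where T_i is the counter for block i; P_i = C_i ⊕ S_i.
Only C2 changed, to 0x7F. In CTR, a change in C_i flips the same bit in P_i only; the keystream is unaffected. Decrypting the received ciphertext:
P1: T = 0x60, S = E(K, T) = 0x2E; 0xEB ⊕ 0x2E = 0xC5.
P2: T = 0x61, S = E(K, T) = 0x2F; 0x7F ⊕ 0x2F = 0x50.
P3: T = 0x62, S = E(K, T) = 0x30; 0x5F ⊕ 0x30 = 0x6F.
P4: T = 0x63, S = E(K, T) = 0x31; 0xC3 ⊕ 0x31 = 0xF2.
P5: T = 0x64, S = E(K, T) = 0x32; 0x7F ⊕ 0x32 = 0x4D.
Blocks that differ from the original plaintext: P2.

P1 = 0xC5, P2 = 0x50, P3 = 0x6F, P4 = 0xF2, P5 = 0x4D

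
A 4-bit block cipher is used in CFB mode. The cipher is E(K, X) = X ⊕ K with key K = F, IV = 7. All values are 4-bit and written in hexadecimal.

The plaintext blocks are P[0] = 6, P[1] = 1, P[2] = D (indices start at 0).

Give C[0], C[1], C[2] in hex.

CFB encryption: C_i = P_i ⊕ E(K, C_{i−1}), with C_{−1} = IV.
C[0]: E(K, 7) = 8; 6 ⊕ 8 = E.
C[1]: E(K, E) = 1; 1 ⊕ 1 = 0.
C[2]: E(K, 0) = F; D ⊕ F = 2.

C[0] = E, C[1] = 0, C[2] = 2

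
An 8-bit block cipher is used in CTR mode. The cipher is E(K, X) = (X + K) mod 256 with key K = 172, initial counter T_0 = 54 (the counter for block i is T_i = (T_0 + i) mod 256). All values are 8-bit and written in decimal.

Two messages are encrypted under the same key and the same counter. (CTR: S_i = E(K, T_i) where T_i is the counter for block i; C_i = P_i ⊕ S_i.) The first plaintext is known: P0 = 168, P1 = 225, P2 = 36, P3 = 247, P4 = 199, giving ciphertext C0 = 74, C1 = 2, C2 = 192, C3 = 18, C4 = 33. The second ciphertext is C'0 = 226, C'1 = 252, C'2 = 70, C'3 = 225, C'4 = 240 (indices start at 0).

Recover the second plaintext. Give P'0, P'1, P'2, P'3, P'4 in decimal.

In CTR with a reused counter, both messages share the same keystream S_i, so C_i ⊕ C'_i = P_i ⊕ P'_i and thus P'_i = P_i ⊕ C_i ⊕ C'_i.
P'0: 168 ⊕ 74 ⊕ 226 = 0.
P'1: 225 ⊕ 2 ⊕ 252 = 31.
P'2: 36 ⊕ 192 ⊕ 70 = 162.
P'3: 247 ⊕ 18 ⊕ 225 = 4.
P'4: 199 ⊕ 33 ⊕ 240 = 22.

P'0 = 0, P'1 = 31, P'2 = 162, P'3 = 4, P'4 = 22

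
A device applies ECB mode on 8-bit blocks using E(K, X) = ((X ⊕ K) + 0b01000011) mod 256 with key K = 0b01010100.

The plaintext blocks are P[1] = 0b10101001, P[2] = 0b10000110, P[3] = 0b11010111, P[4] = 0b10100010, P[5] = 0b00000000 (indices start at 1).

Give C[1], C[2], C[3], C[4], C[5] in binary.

ECB encryption: C_i = E(K, P_i).
C[1]: E(K, 0b10101001) = 0b01000000.
C[2]: E(K, 0b10000110) = 0b00010101.
C[3]: E(K, 0b11010111) = 0b11000110.
C[4]: E(K, 0b10100010) = 0b00111001.
C[5]: E(K, 0b00000000) = 0b10010111.

C[1] = 0b01000000, C[2] = 0b00010101, C[3] = 0b11000110, C[4] = 0b00111001, C[5] = 0b10010111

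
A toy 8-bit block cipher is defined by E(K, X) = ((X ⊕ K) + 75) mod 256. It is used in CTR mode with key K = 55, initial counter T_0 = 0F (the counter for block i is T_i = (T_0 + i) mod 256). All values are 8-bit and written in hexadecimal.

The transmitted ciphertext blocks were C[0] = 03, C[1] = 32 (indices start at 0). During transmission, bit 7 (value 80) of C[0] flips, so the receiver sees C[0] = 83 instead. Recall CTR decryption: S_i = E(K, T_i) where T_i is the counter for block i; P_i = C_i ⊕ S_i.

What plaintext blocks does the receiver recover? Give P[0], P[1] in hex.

P[0] = 4C, P[1] = 88

Only C[0] changed, to 83. In CTR, a change in C_i flips the same bit in P_i only; the keystream is unaffected. Decrypting the received ciphertext:
P[0]: T = 0F, S = E(K, T) = CF; 83 ⊕ CF = 4C.
P[1]: T = 10, S = E(K, T) = BA; 32 ⊕ BA = 88.
Blocks that differ from the original plaintext: P[0].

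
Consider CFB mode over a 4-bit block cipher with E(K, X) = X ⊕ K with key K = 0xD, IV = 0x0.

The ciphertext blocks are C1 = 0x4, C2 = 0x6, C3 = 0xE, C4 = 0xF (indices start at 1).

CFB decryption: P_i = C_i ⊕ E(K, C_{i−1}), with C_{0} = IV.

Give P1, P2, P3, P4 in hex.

P1: E(K, 0x0) = 0xD; 0x4 ⊕ 0xD = 0x9.
P2: E(K, 0x4) = 0x9; 0x6 ⊕ 0x9 = 0xF.
P3: E(K, 0x6) = 0xB; 0xE ⊕ 0xB = 0x5.
P4: E(K, 0xE) = 0x3; 0xF ⊕ 0x3 = 0xC.

P1 = 0x9, P2 = 0xF, P3 = 0x5, P4 = 0xC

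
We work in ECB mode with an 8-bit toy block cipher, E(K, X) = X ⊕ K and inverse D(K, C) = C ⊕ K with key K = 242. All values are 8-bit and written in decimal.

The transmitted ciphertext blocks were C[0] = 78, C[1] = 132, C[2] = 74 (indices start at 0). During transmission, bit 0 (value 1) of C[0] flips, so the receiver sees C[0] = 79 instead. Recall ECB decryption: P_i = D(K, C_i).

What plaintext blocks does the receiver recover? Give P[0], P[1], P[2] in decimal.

P[0] = 189, P[1] = 118, P[2] = 184

Only C[0] changed, to 79. In ECB, a change in C_i affects only P_i. Decrypting the received ciphertext:
P[0]: D(K, 79) = 189.
P[1]: D(K, 132) = 118.
P[2]: D(K, 74) = 184.
Blocks that differ from the original plaintext: P[0].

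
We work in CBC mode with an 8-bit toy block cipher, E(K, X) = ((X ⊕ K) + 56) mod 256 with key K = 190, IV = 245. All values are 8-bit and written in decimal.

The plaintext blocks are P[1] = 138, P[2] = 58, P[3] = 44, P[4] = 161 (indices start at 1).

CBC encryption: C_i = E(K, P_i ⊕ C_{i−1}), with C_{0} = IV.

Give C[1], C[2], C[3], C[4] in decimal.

C[1] = 249, C[2] = 181, C[3] = 95, C[4] = 120

C[1]: P[1] ⊕ 245 = 127; E(K, 127) = 249.
C[2]: P[2] ⊕ 249 = 195; E(K, 195) = 181.
C[3]: P[3] ⊕ 181 = 153; E(K, 153) = 95.
C[4]: P[4] ⊕ 95 = 254; E(K, 254) = 120.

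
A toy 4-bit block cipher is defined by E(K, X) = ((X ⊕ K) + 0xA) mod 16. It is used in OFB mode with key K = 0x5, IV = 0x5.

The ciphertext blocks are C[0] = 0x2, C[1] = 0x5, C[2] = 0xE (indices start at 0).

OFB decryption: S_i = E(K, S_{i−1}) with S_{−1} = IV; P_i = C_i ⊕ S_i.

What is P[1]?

P[1] = 0xC

P[0]: S = E(K, 0x5) = 0xA; 0x2 ⊕ 0xA = 0x8.
P[1]: S = E(K, 0xA) = 0x9; 0x5 ⊕ 0x9 = 0xC.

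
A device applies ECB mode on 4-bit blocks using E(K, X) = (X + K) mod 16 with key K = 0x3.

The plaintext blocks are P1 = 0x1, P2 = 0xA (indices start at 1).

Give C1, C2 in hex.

C1 = 0x4, C2 = 0xD

ECB encryption: C_i = E(K, P_i).
C1: E(K, 0x1) = 0x4.
C2: E(K, 0xA) = 0xD.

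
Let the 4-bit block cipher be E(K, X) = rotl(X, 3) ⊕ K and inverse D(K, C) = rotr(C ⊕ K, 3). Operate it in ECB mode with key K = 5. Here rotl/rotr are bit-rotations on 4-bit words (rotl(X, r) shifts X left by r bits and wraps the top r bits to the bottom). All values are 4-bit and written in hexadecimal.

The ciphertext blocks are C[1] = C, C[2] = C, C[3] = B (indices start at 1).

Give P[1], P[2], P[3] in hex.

P[1] = 3, P[2] = 3, P[3] = D

ECB decryption: P_i = D(K, C_i).
P[1]: D(K, C) = 3.
P[2]: D(K, C) = 3.
P[3]: D(K, B) = D.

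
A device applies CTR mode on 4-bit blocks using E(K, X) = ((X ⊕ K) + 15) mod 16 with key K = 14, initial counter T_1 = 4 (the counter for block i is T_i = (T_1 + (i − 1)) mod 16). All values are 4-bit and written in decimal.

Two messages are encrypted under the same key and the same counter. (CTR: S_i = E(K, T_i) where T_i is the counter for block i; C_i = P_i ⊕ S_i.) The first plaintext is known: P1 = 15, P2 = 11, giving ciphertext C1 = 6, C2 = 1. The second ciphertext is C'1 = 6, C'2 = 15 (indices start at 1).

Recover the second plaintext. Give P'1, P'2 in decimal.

P'1 = 15, P'2 = 5

In CTR with a reused counter, both messages share the same keystream S_i, so C_i ⊕ C'_i = P_i ⊕ P'_i and thus P'_i = P_i ⊕ C_i ⊕ C'_i.
P'1: 15 ⊕ 6 ⊕ 6 = 15.
P'2: 11 ⊕ 1 ⊕ 15 = 5.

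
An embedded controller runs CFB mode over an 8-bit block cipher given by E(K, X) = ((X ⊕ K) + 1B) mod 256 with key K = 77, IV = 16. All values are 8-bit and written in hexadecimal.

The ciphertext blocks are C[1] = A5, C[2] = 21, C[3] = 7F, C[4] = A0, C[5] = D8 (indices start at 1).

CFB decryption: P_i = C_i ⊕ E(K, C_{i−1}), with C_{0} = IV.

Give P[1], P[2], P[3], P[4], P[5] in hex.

P[1]: E(K, 16) = 7C; A5 ⊕ 7C = D9.
P[2]: E(K, A5) = ED; 21 ⊕ ED = CC.
P[3]: E(K, 21) = 71; 7F ⊕ 71 = 0E.
P[4]: E(K, 7F) = 23; A0 ⊕ 23 = 83.
P[5]: E(K, A0) = F2; D8 ⊕ F2 = 2A.

P[1] = D9, P[2] = CC, P[3] = 0E, P[4] = 83, P[5] = 2A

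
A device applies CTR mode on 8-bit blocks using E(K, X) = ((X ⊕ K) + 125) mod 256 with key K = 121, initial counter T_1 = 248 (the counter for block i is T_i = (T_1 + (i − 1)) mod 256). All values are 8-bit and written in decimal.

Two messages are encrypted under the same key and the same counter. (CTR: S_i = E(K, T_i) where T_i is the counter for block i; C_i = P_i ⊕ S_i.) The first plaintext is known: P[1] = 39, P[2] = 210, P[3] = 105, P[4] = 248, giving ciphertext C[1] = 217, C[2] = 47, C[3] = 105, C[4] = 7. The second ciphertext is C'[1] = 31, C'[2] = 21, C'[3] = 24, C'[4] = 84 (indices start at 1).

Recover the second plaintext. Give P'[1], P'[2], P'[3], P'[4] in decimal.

P'[1] = 225, P'[2] = 232, P'[3] = 24, P'[4] = 171

In CTR with a reused counter, both messages share the same keystream S_i, so C_i ⊕ C'_i = P_i ⊕ P'_i and thus P'_i = P_i ⊕ C_i ⊕ C'_i.
P'[1]: 39 ⊕ 217 ⊕ 31 = 225.
P'[2]: 210 ⊕ 47 ⊕ 21 = 232.
P'[3]: 105 ⊕ 105 ⊕ 24 = 24.
P'[4]: 248 ⊕ 7 ⊕ 84 = 171.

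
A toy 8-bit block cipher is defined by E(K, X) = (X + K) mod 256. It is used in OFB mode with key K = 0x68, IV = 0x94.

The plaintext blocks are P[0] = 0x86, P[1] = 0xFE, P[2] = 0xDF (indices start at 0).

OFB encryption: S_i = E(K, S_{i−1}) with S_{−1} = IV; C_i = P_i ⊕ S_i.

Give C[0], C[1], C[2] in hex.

C[0] = 0x7A, C[1] = 0x9A, C[2] = 0x13

C[0]: S = E(K, 0x94) = 0xFC; 0x86 ⊕ 0xFC = 0x7A.
C[1]: S = E(K, 0xFC) = 0x64; 0xFE ⊕ 0x64 = 0x9A.
C[2]: S = E(K, 0x64) = 0xCC; 0xDF ⊕ 0xCC = 0x13.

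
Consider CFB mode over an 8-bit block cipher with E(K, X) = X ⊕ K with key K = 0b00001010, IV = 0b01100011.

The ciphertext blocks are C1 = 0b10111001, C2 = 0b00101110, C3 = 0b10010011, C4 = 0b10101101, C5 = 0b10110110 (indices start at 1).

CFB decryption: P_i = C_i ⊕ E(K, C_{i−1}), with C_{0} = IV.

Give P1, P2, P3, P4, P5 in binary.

P1: E(K, 0b01100011) = 0b01101001; 0b10111001 ⊕ 0b01101001 = 0b11010000.
P2: E(K, 0b10111001) = 0b10110011; 0b00101110 ⊕ 0b10110011 = 0b10011101.
P3: E(K, 0b00101110) = 0b00100100; 0b10010011 ⊕ 0b00100100 = 0b10110111.
P4: E(K, 0b10010011) = 0b10011001; 0b10101101 ⊕ 0b10011001 = 0b00110100.
P5: E(K, 0b10101101) = 0b10100111; 0b10110110 ⊕ 0b10100111 = 0b00010001.

P1 = 0b11010000, P2 = 0b10011101, P3 = 0b10110111, P4 = 0b00110100, P5 = 0b00010001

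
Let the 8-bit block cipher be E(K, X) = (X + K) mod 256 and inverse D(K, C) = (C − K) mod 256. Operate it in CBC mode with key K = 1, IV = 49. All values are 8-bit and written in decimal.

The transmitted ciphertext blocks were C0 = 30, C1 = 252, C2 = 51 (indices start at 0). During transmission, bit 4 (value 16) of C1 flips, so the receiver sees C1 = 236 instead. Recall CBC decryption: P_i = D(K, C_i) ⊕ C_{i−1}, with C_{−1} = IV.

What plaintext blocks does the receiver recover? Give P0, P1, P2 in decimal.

Only C1 changed, to 236. In CBC, a change in C_i garbles P_i and flips the same bit in P_{i+1}. Decrypting the received ciphertext:
P0: D(K, 30) = 29; 29 ⊕ 49 = 44.
P1: D(K, 236) = 235; 235 ⊕ 30 = 245.
P2: D(K, 51) = 50; 50 ⊕ 236 = 222.
Blocks that differ from the original plaintext: P1, P2.

P0 = 44, P1 = 245, P2 = 222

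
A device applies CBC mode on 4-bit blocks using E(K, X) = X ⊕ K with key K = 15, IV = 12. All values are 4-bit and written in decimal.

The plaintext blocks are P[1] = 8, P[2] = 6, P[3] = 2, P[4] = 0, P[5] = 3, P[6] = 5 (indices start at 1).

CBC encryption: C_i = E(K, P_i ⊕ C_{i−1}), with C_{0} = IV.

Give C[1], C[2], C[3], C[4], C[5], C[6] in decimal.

C[1]: P[1] ⊕ 12 = 4; E(K, 4) = 11.
C[2]: P[2] ⊕ 11 = 13; E(K, 13) = 2.
C[3]: P[3] ⊕ 2 = 0; E(K, 0) = 15.
C[4]: P[4] ⊕ 15 = 15; E(K, 15) = 0.
C[5]: P[5] ⊕ 0 = 3; E(K, 3) = 12.
C[6]: P[6] ⊕ 12 = 9; E(K, 9) = 6.

C[1] = 11, C[2] = 2, C[3] = 15, C[4] = 0, C[5] = 12, C[6] = 6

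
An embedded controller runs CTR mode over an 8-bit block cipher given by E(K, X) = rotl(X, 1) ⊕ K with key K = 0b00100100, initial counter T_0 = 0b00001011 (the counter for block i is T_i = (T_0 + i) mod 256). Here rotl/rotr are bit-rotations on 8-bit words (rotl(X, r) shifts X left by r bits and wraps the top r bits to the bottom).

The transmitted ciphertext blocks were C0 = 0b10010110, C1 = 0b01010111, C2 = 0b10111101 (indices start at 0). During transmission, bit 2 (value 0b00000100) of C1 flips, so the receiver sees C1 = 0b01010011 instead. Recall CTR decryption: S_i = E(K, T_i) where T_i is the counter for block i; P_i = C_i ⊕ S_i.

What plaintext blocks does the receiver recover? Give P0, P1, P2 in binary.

P0 = 0b10100100, P1 = 0b01101111, P2 = 0b10000011

Only C1 changed, to 0b01010011. In CTR, a change in C_i flips the same bit in P_i only; the keystream is unaffected. Decrypting the received ciphertext:
P0: T = 0b00001011, S = E(K, T) = 0b00110010; 0b10010110 ⊕ 0b00110010 = 0b10100100.
P1: T = 0b00001100, S = E(K, T) = 0b00111100; 0b01010011 ⊕ 0b00111100 = 0b01101111.
P2: T = 0b00001101, S = E(K, T) = 0b00111110; 0b10111101 ⊕ 0b00111110 = 0b10000011.
Blocks that differ from the original plaintext: P1.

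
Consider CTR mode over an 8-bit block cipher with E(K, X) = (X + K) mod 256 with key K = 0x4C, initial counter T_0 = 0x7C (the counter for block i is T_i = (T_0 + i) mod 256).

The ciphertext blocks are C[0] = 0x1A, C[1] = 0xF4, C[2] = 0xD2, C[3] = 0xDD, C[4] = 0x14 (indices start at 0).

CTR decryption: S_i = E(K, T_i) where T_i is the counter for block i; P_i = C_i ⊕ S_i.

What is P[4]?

P[4] = 0xD8

P[4]: T = 0x80, S = E(K, T) = 0xCC; 0x14 ⊕ 0xCC = 0xD8.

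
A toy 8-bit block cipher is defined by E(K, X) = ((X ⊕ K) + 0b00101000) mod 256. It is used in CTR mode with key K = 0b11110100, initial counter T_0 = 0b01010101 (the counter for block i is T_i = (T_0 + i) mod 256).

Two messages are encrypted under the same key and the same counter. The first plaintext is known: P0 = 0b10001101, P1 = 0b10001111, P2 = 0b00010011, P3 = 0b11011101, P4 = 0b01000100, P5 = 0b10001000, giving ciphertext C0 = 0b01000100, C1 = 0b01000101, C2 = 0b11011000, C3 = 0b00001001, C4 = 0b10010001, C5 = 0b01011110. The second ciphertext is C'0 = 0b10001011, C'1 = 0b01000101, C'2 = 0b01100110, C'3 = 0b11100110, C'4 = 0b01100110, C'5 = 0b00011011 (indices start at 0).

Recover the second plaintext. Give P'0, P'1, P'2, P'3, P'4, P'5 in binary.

In CTR with a reused counter, both messages share the same keystream S_i, so C_i ⊕ C'_i = P_i ⊕ P'_i and thus P'_i = P_i ⊕ C_i ⊕ C'_i.
P'0: 0b10001101 ⊕ 0b01000100 ⊕ 0b10001011 = 0b01000010.
P'1: 0b10001111 ⊕ 0b01000101 ⊕ 0b01000101 = 0b10001111.
P'2: 0b00010011 ⊕ 0b11011000 ⊕ 0b01100110 = 0b10101101.
P'3: 0b11011101 ⊕ 0b00001001 ⊕ 0b11100110 = 0b00110010.
P'4: 0b01000100 ⊕ 0b10010001 ⊕ 0b01100110 = 0b10110011.
P'5: 0b10001000 ⊕ 0b01011110 ⊕ 0b00011011 = 0b11001101.

P'0 = 0b01000010, P'1 = 0b10001111, P'2 = 0b10101101, P'3 = 0b00110010, P'4 = 0b10110011, P'5 = 0b11001101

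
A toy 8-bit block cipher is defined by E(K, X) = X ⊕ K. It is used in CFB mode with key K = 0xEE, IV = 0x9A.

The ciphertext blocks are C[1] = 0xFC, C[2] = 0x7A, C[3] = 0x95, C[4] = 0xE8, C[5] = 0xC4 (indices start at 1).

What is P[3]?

CFB decryption: P_i = C_i ⊕ E(K, C_{i−1}), with C_{0} = IV.
P[3]: E(K, 0x7A) = 0x94; 0x95 ⊕ 0x94 = 0x01.

P[3] = 0x01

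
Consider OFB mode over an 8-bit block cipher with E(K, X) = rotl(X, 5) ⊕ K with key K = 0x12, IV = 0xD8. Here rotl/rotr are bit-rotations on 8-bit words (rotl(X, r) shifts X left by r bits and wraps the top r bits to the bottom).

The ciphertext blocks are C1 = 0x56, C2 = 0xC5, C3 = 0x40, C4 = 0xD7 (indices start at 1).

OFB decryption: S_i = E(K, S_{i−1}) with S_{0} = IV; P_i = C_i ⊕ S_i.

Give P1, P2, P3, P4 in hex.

P1 = 0x5F, P2 = 0xF6, P3 = 0x34, P4 = 0x4B

P1: S = E(K, 0xD8) = 0x09; 0x56 ⊕ 0x09 = 0x5F.
P2: S = E(K, 0x09) = 0x33; 0xC5 ⊕ 0x33 = 0xF6.
P3: S = E(K, 0x33) = 0x74; 0x40 ⊕ 0x74 = 0x34.
P4: S = E(K, 0x74) = 0x9C; 0xD7 ⊕ 0x9C = 0x4B.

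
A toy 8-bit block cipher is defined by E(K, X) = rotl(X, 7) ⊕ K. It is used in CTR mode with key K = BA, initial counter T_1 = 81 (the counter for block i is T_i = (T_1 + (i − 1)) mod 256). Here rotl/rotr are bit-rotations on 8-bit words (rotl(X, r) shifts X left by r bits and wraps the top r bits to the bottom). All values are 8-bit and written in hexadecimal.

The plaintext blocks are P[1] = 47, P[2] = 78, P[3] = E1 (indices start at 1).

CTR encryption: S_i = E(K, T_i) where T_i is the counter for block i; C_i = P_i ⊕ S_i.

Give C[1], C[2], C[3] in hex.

C[1]: T = 81, S = E(K, T) = 7A; 47 ⊕ 7A = 3D.
C[2]: T = 82, S = E(K, T) = FB; 78 ⊕ FB = 83.
C[3]: T = 83, S = E(K, T) = 7B; E1 ⊕ 7B = 9A.

C[1] = 3D, C[2] = 83, C[3] = 9A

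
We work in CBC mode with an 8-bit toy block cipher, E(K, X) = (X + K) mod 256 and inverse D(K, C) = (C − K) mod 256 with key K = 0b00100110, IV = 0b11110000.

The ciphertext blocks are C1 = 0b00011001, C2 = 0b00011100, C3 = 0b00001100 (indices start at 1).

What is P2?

CBC decryption: P_i = D(K, C_i) ⊕ C_{i−1}, with C_{0} = IV.
P2: D(K, 0b00011100) = 0b11110110; 0b11110110 ⊕ 0b00011001 = 0b11101111.

P2 = 0b11101111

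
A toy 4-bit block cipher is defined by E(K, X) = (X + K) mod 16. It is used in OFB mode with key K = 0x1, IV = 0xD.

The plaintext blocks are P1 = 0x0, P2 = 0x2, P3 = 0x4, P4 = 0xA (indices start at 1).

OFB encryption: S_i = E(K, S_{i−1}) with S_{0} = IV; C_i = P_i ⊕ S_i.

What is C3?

C3 = 0x4

C1: S = E(K, 0xD) = 0xE; 0x0 ⊕ 0xE = 0xE.
C2: S = E(K, 0xE) = 0xF; 0x2 ⊕ 0xF = 0xD.
C3: S = E(K, 0xF) = 0x0; 0x4 ⊕ 0x0 = 0x4.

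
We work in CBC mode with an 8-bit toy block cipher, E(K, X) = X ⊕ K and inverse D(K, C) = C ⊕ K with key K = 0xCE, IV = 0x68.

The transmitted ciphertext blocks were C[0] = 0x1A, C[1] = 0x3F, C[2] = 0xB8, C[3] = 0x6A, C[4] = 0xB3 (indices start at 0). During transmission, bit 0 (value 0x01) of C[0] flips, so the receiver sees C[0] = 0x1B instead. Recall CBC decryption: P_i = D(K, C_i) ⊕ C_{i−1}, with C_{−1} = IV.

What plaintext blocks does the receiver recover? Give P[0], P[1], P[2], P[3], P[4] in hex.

Only C[0] changed, to 0x1B. In CBC, a change in C_i garbles P_i and flips the same bit in P_{i+1}. Decrypting the received ciphertext:
P[0]: D(K, 0x1B) = 0xD5; 0xD5 ⊕ 0x68 = 0xBD.
P[1]: D(K, 0x3F) = 0xF1; 0xF1 ⊕ 0x1B = 0xEA.
P[2]: D(K, 0xB8) = 0x76; 0x76 ⊕ 0x3F = 0x49.
P[3]: D(K, 0x6A) = 0xA4; 0xA4 ⊕ 0xB8 = 0x1C.
P[4]: D(K, 0xB3) = 0x7D; 0x7D ⊕ 0x6A = 0x17.
Blocks that differ from the original plaintext: P[0], P[1].

P[0] = 0xBD, P[1] = 0xEA, P[2] = 0x49, P[3] = 0x1C, P[4] = 0x17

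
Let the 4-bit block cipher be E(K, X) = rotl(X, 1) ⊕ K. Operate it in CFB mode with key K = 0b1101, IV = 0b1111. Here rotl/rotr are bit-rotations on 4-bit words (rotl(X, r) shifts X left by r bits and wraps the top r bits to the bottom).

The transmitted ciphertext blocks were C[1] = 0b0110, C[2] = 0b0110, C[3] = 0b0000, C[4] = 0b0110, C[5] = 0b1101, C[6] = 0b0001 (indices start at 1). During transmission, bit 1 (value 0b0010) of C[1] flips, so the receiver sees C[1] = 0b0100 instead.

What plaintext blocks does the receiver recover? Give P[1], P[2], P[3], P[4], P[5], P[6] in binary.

CFB decryption: P_i = C_i ⊕ E(K, C_{i−1}), with C_{0} = IV.
Only C[1] changed, to 0b0100. In CFB, a change in C_i flips the same bit in P_i and garbles P_{i+1}. Decrypting the received ciphertext:
P[1]: E(K, 0b1111) = 0b0010; 0b0100 ⊕ 0b0010 = 0b0110.
P[2]: E(K, 0b0100) = 0b0101; 0b0110 ⊕ 0b0101 = 0b0011.
P[3]: E(K, 0b0110) = 0b0001; 0b0000 ⊕ 0b0001 = 0b0001.
P[4]: E(K, 0b0000) = 0b1101; 0b0110 ⊕ 0b1101 = 0b1011.
P[5]: E(K, 0b0110) = 0b0001; 0b1101 ⊕ 0b0001 = 0b1100.
P[6]: E(K, 0b1101) = 0b0110; 0b0001 ⊕ 0b0110 = 0b0111.
Blocks that differ from the original plaintext: P[1], P[2].

P[1] = 0b0110, P[2] = 0b0011, P[3] = 0b0001, P[4] = 0b1011, P[5] = 0b1100, P[6] = 0b0111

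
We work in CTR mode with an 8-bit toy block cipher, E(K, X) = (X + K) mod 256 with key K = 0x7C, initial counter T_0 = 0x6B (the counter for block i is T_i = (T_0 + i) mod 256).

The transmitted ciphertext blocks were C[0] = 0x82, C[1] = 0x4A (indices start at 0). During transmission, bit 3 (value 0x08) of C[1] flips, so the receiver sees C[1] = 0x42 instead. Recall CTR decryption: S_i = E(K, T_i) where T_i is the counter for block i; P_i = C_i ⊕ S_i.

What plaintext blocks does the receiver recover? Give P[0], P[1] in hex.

Only C[1] changed, to 0x42. In CTR, a change in C_i flips the same bit in P_i only; the keystream is unaffected. Decrypting the received ciphertext:
P[0]: T = 0x6B, S = E(K, T) = 0xE7; 0x82 ⊕ 0xE7 = 0x65.
P[1]: T = 0x6C, S = E(K, T) = 0xE8; 0x42 ⊕ 0xE8 = 0xAA.
Blocks that differ from the original plaintext: P[1].

P[0] = 0x65, P[1] = 0xAA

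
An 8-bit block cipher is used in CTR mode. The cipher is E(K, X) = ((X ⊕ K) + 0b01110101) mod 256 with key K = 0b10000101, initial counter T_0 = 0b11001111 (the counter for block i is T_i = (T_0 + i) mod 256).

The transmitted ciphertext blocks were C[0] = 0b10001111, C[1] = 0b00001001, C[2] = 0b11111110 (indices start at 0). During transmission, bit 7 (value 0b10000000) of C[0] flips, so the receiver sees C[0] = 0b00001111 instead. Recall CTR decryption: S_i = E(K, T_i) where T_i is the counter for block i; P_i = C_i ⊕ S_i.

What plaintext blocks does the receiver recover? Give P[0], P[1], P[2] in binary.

Only C[0] changed, to 0b00001111. In CTR, a change in C_i flips the same bit in P_i only; the keystream is unaffected. Decrypting the received ciphertext:
P[0]: T = 0b11001111, S = E(K, T) = 0b10111111; 0b00001111 ⊕ 0b10111111 = 0b10110000.
P[1]: T = 0b11010000, S = E(K, T) = 0b11001010; 0b00001001 ⊕ 0b11001010 = 0b11000011.
P[2]: T = 0b11010001, S = E(K, T) = 0b11001001; 0b11111110 ⊕ 0b11001001 = 0b00110111.
Blocks that differ from the original plaintext: P[0].

P[0] = 0b10110000, P[1] = 0b11000011, P[2] = 0b00110111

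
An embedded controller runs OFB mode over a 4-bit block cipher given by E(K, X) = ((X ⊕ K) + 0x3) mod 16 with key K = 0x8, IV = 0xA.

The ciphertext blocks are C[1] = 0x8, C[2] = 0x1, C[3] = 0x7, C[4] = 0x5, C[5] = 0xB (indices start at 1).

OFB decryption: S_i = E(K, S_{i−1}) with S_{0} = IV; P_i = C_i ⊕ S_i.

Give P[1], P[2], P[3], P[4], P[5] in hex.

P[1]: S = E(K, 0xA) = 0x5; 0x8 ⊕ 0x5 = 0xD.
P[2]: S = E(K, 0x5) = 0x0; 0x1 ⊕ 0x0 = 0x1.
P[3]: S = E(K, 0x0) = 0xB; 0x7 ⊕ 0xB = 0xC.
P[4]: S = E(K, 0xB) = 0x6; 0x5 ⊕ 0x6 = 0x3.
P[5]: S = E(K, 0x6) = 0x1; 0xB ⊕ 0x1 = 0xA.

P[1] = 0xD, P[2] = 0x1, P[3] = 0xC, P[4] = 0x3, P[5] = 0xA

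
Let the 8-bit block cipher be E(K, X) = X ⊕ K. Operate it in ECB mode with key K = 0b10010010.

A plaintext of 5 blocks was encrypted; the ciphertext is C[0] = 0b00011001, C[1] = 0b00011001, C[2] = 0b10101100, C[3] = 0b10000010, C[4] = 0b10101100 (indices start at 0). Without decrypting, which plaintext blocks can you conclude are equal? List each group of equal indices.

P[0] = P[1]; P[2] = P[4]

ECB encrypts each block independently with the same key, so equal ciphertext blocks imply equal plaintext blocks.
C[0] = C[1] = 0b00011001, so P[0] = P[1].
C[2] = C[4] = 0b10101100, so P[2] = P[4].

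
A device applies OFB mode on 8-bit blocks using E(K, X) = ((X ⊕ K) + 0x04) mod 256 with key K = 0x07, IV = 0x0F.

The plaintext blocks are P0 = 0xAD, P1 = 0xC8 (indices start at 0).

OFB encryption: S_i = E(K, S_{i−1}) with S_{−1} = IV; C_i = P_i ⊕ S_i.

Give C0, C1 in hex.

C0 = 0xA1, C1 = 0xC7

C0: S = E(K, 0x0F) = 0x0C; 0xAD ⊕ 0x0C = 0xA1.
C1: S = E(K, 0x0C) = 0x0F; 0xC8 ⊕ 0x0F = 0xC7.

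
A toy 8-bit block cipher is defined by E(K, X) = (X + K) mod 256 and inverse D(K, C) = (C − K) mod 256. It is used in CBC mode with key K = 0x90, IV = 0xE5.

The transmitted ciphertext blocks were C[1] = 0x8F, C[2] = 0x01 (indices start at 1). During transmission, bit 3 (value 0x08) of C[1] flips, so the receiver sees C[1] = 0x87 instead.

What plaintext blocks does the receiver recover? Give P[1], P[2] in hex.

CBC decryption: P_i = D(K, C_i) ⊕ C_{i−1}, with C_{0} = IV.
Only C[1] changed, to 0x87. In CBC, a change in C_i garbles P_i and flips the same bit in P_{i+1}. Decrypting the received ciphertext:
P[1]: D(K, 0x87) = 0xF7; 0xF7 ⊕ 0xE5 = 0x12.
P[2]: D(K, 0x01) = 0x71; 0x71 ⊕ 0x87 = 0xF6.
Blocks that differ from the original plaintext: P[1], P[2].

P[1] = 0x12, P[2] = 0xF6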